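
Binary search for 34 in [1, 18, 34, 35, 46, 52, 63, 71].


Step 1: lo=0, hi=7, mid=3, val=35
Step 2: lo=0, hi=2, mid=1, val=18
Step 3: lo=2, hi=2, mid=2, val=34

Found at index 2


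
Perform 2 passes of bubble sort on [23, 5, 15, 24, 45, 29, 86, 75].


Initial: [23, 5, 15, 24, 45, 29, 86, 75]
Pass 1: [5, 15, 23, 24, 29, 45, 75, 86] (4 swaps)
Pass 2: [5, 15, 23, 24, 29, 45, 75, 86] (0 swaps)

After 2 passes: [5, 15, 23, 24, 29, 45, 75, 86]


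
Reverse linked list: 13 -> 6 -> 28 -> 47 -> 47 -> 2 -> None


Step 1: curr=13, set curr.next=prev(None) | reversed so far: 13
Step 2: curr=6, set curr.next=prev(13) | reversed so far: 6 -> 13
Step 3: curr=28, set curr.next=prev(6) | reversed so far: 28 -> 6 -> 13
Step 4: curr=47, set curr.next=prev(28) | reversed so far: 47 -> 28 -> 6 -> 13
Step 5: curr=47, set curr.next=prev(47) | reversed so far: 47 -> 47 -> 28 -> 6 -> 13
Step 6: curr=2, set curr.next=prev(47) | reversed so far: 2 -> 47 -> 47 -> 28 -> 6 -> 13

2 -> 47 -> 47 -> 28 -> 6 -> 13 -> None


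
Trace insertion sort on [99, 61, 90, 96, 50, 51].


Initial: [99, 61, 90, 96, 50, 51]
Insert 61: [61, 99, 90, 96, 50, 51]
Insert 90: [61, 90, 99, 96, 50, 51]
Insert 96: [61, 90, 96, 99, 50, 51]
Insert 50: [50, 61, 90, 96, 99, 51]
Insert 51: [50, 51, 61, 90, 96, 99]

Sorted: [50, 51, 61, 90, 96, 99]


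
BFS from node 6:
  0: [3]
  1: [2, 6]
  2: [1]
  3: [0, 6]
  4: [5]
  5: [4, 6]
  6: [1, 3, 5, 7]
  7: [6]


Visit 6, enqueue [1, 3, 5, 7]
Visit 1, enqueue [2]
Visit 3, enqueue [0]
Visit 5, enqueue [4]
Visit 7, enqueue []
Visit 2, enqueue []
Visit 0, enqueue []
Visit 4, enqueue []

BFS order: [6, 1, 3, 5, 7, 2, 0, 4]


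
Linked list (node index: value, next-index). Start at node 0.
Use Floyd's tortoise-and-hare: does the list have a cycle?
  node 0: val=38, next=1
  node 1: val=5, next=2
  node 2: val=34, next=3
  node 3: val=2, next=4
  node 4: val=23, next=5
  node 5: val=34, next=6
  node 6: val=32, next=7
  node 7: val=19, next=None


Floyd's tortoise (slow, +1) and hare (fast, +2):
  init: slow=0, fast=0
  step 1: slow=1, fast=2
  step 2: slow=2, fast=4
  step 3: slow=3, fast=6
  step 4: fast 6->7->None, no cycle

Cycle: no


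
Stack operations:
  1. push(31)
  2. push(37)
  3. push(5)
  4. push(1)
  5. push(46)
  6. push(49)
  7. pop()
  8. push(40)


push(31) -> [31]
push(37) -> [31, 37]
push(5) -> [31, 37, 5]
push(1) -> [31, 37, 5, 1]
push(46) -> [31, 37, 5, 1, 46]
push(49) -> [31, 37, 5, 1, 46, 49]
pop()->49, [31, 37, 5, 1, 46]
push(40) -> [31, 37, 5, 1, 46, 40]

Final stack: [31, 37, 5, 1, 46, 40]


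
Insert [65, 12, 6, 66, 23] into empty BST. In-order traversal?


Insert 65: root
Insert 12: L from 65
Insert 6: L from 65 -> L from 12
Insert 66: R from 65
Insert 23: L from 65 -> R from 12

In-order: [6, 12, 23, 65, 66]


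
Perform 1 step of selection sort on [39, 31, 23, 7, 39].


Initial: [39, 31, 23, 7, 39]
Step 1: min=7 at 3
  Swap: [7, 31, 23, 39, 39]

After 1 step: [7, 31, 23, 39, 39]


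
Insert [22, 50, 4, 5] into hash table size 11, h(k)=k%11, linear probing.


Insert 22: h=0 -> slot 0
Insert 50: h=6 -> slot 6
Insert 4: h=4 -> slot 4
Insert 5: h=5 -> slot 5

Table: [22, None, None, None, 4, 5, 50, None, None, None, None]


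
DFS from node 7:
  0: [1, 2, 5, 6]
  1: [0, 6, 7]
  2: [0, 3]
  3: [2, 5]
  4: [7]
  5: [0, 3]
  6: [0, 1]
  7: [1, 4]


Visit 7, push [4, 1]
Visit 1, push [6, 0]
Visit 0, push [6, 5, 2]
Visit 2, push [3]
Visit 3, push [5]
Visit 5, push []
Visit 6, push []
Visit 4, push []

DFS order: [7, 1, 0, 2, 3, 5, 6, 4]


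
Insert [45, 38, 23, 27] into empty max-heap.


Insert 45: [45]
Insert 38: [45, 38]
Insert 23: [45, 38, 23]
Insert 27: [45, 38, 23, 27]

Final heap: [45, 38, 23, 27]


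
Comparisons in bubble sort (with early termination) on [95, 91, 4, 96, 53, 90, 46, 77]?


Algorithm: bubble sort (with early termination)
Input: [95, 91, 4, 96, 53, 90, 46, 77]
Sorted: [4, 46, 53, 77, 90, 91, 95, 96]

27


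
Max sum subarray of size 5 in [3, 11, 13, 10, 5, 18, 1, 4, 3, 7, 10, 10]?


[0:5]: 42
[1:6]: 57
[2:7]: 47
[3:8]: 38
[4:9]: 31
[5:10]: 33
[6:11]: 25
[7:12]: 34

Max: 57 at [1:6]


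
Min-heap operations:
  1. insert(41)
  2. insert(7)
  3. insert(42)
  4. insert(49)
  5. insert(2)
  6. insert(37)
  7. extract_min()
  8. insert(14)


insert(41) -> [41]
insert(7) -> [7, 41]
insert(42) -> [7, 41, 42]
insert(49) -> [7, 41, 42, 49]
insert(2) -> [2, 7, 42, 49, 41]
insert(37) -> [2, 7, 37, 49, 41, 42]
extract_min()->2, [7, 41, 37, 49, 42]
insert(14) -> [7, 41, 14, 49, 42, 37]

Final heap: [7, 41, 14, 49, 42, 37]


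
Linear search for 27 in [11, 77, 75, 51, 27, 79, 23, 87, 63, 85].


i=0: 11!=27
i=1: 77!=27
i=2: 75!=27
i=3: 51!=27
i=4: 27==27 found!

Found at 4, 5 comps


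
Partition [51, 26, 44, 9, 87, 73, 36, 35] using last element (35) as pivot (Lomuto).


Pivot: 35
  26 <= 35: swap -> [26, 51, 44, 9, 87, 73, 36, 35]
  9 <= 35: swap -> [26, 9, 44, 51, 87, 73, 36, 35]
Place pivot at 2: [26, 9, 35, 51, 87, 73, 36, 44]

Partitioned: [26, 9, 35, 51, 87, 73, 36, 44]


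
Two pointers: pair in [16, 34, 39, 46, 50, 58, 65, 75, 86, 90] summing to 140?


lo=0(16)+hi=9(90)=106
lo=1(34)+hi=9(90)=124
lo=2(39)+hi=9(90)=129
lo=3(46)+hi=9(90)=136
lo=4(50)+hi=9(90)=140

Yes: 50+90=140


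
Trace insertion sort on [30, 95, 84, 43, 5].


Initial: [30, 95, 84, 43, 5]
Insert 95: [30, 95, 84, 43, 5]
Insert 84: [30, 84, 95, 43, 5]
Insert 43: [30, 43, 84, 95, 5]
Insert 5: [5, 30, 43, 84, 95]

Sorted: [5, 30, 43, 84, 95]


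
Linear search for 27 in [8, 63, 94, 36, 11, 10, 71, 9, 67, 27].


i=0: 8!=27
i=1: 63!=27
i=2: 94!=27
i=3: 36!=27
i=4: 11!=27
i=5: 10!=27
i=6: 71!=27
i=7: 9!=27
i=8: 67!=27
i=9: 27==27 found!

Found at 9, 10 comps


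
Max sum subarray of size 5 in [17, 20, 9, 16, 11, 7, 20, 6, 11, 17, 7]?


[0:5]: 73
[1:6]: 63
[2:7]: 63
[3:8]: 60
[4:9]: 55
[5:10]: 61
[6:11]: 61

Max: 73 at [0:5]


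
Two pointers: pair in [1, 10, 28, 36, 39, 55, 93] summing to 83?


lo=0(1)+hi=6(93)=94
lo=0(1)+hi=5(55)=56
lo=1(10)+hi=5(55)=65
lo=2(28)+hi=5(55)=83

Yes: 28+55=83


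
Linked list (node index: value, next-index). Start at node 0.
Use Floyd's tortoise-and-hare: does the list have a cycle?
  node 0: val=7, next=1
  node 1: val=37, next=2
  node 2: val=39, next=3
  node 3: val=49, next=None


Floyd's tortoise (slow, +1) and hare (fast, +2):
  init: slow=0, fast=0
  step 1: slow=1, fast=2
  step 2: fast 2->3->None, no cycle

Cycle: no


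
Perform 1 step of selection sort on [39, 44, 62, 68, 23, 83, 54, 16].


Initial: [39, 44, 62, 68, 23, 83, 54, 16]
Step 1: min=16 at 7
  Swap: [16, 44, 62, 68, 23, 83, 54, 39]

After 1 step: [16, 44, 62, 68, 23, 83, 54, 39]


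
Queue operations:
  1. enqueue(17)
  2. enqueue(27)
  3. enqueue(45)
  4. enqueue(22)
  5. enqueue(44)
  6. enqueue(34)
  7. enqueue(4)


enqueue(17) -> [17]
enqueue(27) -> [17, 27]
enqueue(45) -> [17, 27, 45]
enqueue(22) -> [17, 27, 45, 22]
enqueue(44) -> [17, 27, 45, 22, 44]
enqueue(34) -> [17, 27, 45, 22, 44, 34]
enqueue(4) -> [17, 27, 45, 22, 44, 34, 4]

Final queue: [17, 27, 45, 22, 44, 34, 4]


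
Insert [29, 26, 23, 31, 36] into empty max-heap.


Insert 29: [29]
Insert 26: [29, 26]
Insert 23: [29, 26, 23]
Insert 31: [31, 29, 23, 26]
Insert 36: [36, 31, 23, 26, 29]

Final heap: [36, 31, 23, 26, 29]


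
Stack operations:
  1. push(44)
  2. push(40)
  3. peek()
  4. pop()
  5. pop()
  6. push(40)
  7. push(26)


push(44) -> [44]
push(40) -> [44, 40]
peek()->40
pop()->40, [44]
pop()->44, []
push(40) -> [40]
push(26) -> [40, 26]

Final stack: [40, 26]


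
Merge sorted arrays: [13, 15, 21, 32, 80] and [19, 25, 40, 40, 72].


Take 13 from A
Take 15 from A
Take 19 from B
Take 21 from A
Take 25 from B
Take 32 from A
Take 40 from B
Take 40 from B
Take 72 from B

Merged: [13, 15, 19, 21, 25, 32, 40, 40, 72, 80]


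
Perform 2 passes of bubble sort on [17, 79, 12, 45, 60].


Initial: [17, 79, 12, 45, 60]
Pass 1: [17, 12, 45, 60, 79] (3 swaps)
Pass 2: [12, 17, 45, 60, 79] (1 swaps)

After 2 passes: [12, 17, 45, 60, 79]


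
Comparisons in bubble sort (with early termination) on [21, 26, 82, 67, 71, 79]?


Algorithm: bubble sort (with early termination)
Input: [21, 26, 82, 67, 71, 79]
Sorted: [21, 26, 67, 71, 79, 82]

9


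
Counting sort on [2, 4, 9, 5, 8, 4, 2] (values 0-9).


Input: [2, 4, 9, 5, 8, 4, 2]
Counts: [0, 0, 2, 0, 2, 1, 0, 0, 1, 1]

Sorted: [2, 2, 4, 4, 5, 8, 9]


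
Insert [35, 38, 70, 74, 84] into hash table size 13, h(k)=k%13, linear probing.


Insert 35: h=9 -> slot 9
Insert 38: h=12 -> slot 12
Insert 70: h=5 -> slot 5
Insert 74: h=9, 1 probes -> slot 10
Insert 84: h=6 -> slot 6

Table: [None, None, None, None, None, 70, 84, None, None, 35, 74, None, 38]


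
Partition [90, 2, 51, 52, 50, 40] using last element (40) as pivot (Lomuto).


Pivot: 40
  2 <= 40: swap -> [2, 90, 51, 52, 50, 40]
Place pivot at 1: [2, 40, 51, 52, 50, 90]

Partitioned: [2, 40, 51, 52, 50, 90]


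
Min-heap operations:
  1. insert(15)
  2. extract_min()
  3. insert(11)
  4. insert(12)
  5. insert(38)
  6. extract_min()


insert(15) -> [15]
extract_min()->15, []
insert(11) -> [11]
insert(12) -> [11, 12]
insert(38) -> [11, 12, 38]
extract_min()->11, [12, 38]

Final heap: [12, 38]


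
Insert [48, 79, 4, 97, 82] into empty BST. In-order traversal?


Insert 48: root
Insert 79: R from 48
Insert 4: L from 48
Insert 97: R from 48 -> R from 79
Insert 82: R from 48 -> R from 79 -> L from 97

In-order: [4, 48, 79, 82, 97]


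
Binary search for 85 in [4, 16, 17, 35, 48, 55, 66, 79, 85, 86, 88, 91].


Step 1: lo=0, hi=11, mid=5, val=55
Step 2: lo=6, hi=11, mid=8, val=85

Found at index 8


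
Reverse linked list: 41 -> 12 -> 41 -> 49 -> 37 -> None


Step 1: curr=41, set curr.next=prev(None) | reversed so far: 41
Step 2: curr=12, set curr.next=prev(41) | reversed so far: 12 -> 41
Step 3: curr=41, set curr.next=prev(12) | reversed so far: 41 -> 12 -> 41
Step 4: curr=49, set curr.next=prev(41) | reversed so far: 49 -> 41 -> 12 -> 41
Step 5: curr=37, set curr.next=prev(49) | reversed so far: 37 -> 49 -> 41 -> 12 -> 41

37 -> 49 -> 41 -> 12 -> 41 -> None


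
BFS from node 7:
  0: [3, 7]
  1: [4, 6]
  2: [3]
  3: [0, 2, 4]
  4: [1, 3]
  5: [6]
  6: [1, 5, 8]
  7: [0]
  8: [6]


Visit 7, enqueue [0]
Visit 0, enqueue [3]
Visit 3, enqueue [2, 4]
Visit 2, enqueue []
Visit 4, enqueue [1]
Visit 1, enqueue [6]
Visit 6, enqueue [5, 8]
Visit 5, enqueue []
Visit 8, enqueue []

BFS order: [7, 0, 3, 2, 4, 1, 6, 5, 8]


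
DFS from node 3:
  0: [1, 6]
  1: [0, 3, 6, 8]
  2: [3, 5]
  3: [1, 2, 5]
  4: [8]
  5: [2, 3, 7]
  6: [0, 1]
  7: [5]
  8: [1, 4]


Visit 3, push [5, 2, 1]
Visit 1, push [8, 6, 0]
Visit 0, push [6]
Visit 6, push []
Visit 8, push [4]
Visit 4, push []
Visit 2, push [5]
Visit 5, push [7]
Visit 7, push []

DFS order: [3, 1, 0, 6, 8, 4, 2, 5, 7]


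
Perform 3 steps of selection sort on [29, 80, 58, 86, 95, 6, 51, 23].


Initial: [29, 80, 58, 86, 95, 6, 51, 23]
Step 1: min=6 at 5
  Swap: [6, 80, 58, 86, 95, 29, 51, 23]
Step 2: min=23 at 7
  Swap: [6, 23, 58, 86, 95, 29, 51, 80]
Step 3: min=29 at 5
  Swap: [6, 23, 29, 86, 95, 58, 51, 80]

After 3 steps: [6, 23, 29, 86, 95, 58, 51, 80]


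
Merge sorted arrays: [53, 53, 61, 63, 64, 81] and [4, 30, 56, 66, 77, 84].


Take 4 from B
Take 30 from B
Take 53 from A
Take 53 from A
Take 56 from B
Take 61 from A
Take 63 from A
Take 64 from A
Take 66 from B
Take 77 from B
Take 81 from A

Merged: [4, 30, 53, 53, 56, 61, 63, 64, 66, 77, 81, 84]


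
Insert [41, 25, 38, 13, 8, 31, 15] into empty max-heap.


Insert 41: [41]
Insert 25: [41, 25]
Insert 38: [41, 25, 38]
Insert 13: [41, 25, 38, 13]
Insert 8: [41, 25, 38, 13, 8]
Insert 31: [41, 25, 38, 13, 8, 31]
Insert 15: [41, 25, 38, 13, 8, 31, 15]

Final heap: [41, 25, 38, 13, 8, 31, 15]


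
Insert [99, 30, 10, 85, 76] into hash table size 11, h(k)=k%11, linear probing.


Insert 99: h=0 -> slot 0
Insert 30: h=8 -> slot 8
Insert 10: h=10 -> slot 10
Insert 85: h=8, 1 probes -> slot 9
Insert 76: h=10, 2 probes -> slot 1

Table: [99, 76, None, None, None, None, None, None, 30, 85, 10]


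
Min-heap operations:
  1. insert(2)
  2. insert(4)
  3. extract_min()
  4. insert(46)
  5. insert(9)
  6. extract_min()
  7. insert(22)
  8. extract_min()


insert(2) -> [2]
insert(4) -> [2, 4]
extract_min()->2, [4]
insert(46) -> [4, 46]
insert(9) -> [4, 46, 9]
extract_min()->4, [9, 46]
insert(22) -> [9, 46, 22]
extract_min()->9, [22, 46]

Final heap: [22, 46]


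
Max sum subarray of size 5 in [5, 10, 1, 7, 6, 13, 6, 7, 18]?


[0:5]: 29
[1:6]: 37
[2:7]: 33
[3:8]: 39
[4:9]: 50

Max: 50 at [4:9]


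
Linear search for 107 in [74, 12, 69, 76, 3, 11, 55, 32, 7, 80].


i=0: 74!=107
i=1: 12!=107
i=2: 69!=107
i=3: 76!=107
i=4: 3!=107
i=5: 11!=107
i=6: 55!=107
i=7: 32!=107
i=8: 7!=107
i=9: 80!=107

Not found, 10 comps


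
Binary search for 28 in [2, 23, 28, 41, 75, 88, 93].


Step 1: lo=0, hi=6, mid=3, val=41
Step 2: lo=0, hi=2, mid=1, val=23
Step 3: lo=2, hi=2, mid=2, val=28

Found at index 2


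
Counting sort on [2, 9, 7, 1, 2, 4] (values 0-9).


Input: [2, 9, 7, 1, 2, 4]
Counts: [0, 1, 2, 0, 1, 0, 0, 1, 0, 1]

Sorted: [1, 2, 2, 4, 7, 9]


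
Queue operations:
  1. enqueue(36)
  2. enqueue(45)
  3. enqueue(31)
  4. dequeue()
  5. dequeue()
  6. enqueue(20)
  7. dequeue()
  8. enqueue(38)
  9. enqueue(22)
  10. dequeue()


enqueue(36) -> [36]
enqueue(45) -> [36, 45]
enqueue(31) -> [36, 45, 31]
dequeue()->36, [45, 31]
dequeue()->45, [31]
enqueue(20) -> [31, 20]
dequeue()->31, [20]
enqueue(38) -> [20, 38]
enqueue(22) -> [20, 38, 22]
dequeue()->20, [38, 22]

Final queue: [38, 22]


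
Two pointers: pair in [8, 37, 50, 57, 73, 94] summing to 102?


lo=0(8)+hi=5(94)=102

Yes: 8+94=102


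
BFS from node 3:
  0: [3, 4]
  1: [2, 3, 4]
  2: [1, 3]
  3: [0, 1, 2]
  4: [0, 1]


Visit 3, enqueue [0, 1, 2]
Visit 0, enqueue [4]
Visit 1, enqueue []
Visit 2, enqueue []
Visit 4, enqueue []

BFS order: [3, 0, 1, 2, 4]


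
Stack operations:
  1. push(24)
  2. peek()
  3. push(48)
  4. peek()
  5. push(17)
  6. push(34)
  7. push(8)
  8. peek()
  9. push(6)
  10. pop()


push(24) -> [24]
peek()->24
push(48) -> [24, 48]
peek()->48
push(17) -> [24, 48, 17]
push(34) -> [24, 48, 17, 34]
push(8) -> [24, 48, 17, 34, 8]
peek()->8
push(6) -> [24, 48, 17, 34, 8, 6]
pop()->6, [24, 48, 17, 34, 8]

Final stack: [24, 48, 17, 34, 8]


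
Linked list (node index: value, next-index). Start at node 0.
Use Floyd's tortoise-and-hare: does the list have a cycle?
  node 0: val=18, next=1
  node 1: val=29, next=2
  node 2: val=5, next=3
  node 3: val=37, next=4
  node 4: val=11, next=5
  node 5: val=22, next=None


Floyd's tortoise (slow, +1) and hare (fast, +2):
  init: slow=0, fast=0
  step 1: slow=1, fast=2
  step 2: slow=2, fast=4
  step 3: fast 4->5->None, no cycle

Cycle: no


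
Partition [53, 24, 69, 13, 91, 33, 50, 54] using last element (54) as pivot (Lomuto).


Pivot: 54
  53 <= 54: advance i (no swap)
  24 <= 54: advance i (no swap)
  13 <= 54: swap -> [53, 24, 13, 69, 91, 33, 50, 54]
  33 <= 54: swap -> [53, 24, 13, 33, 91, 69, 50, 54]
  50 <= 54: swap -> [53, 24, 13, 33, 50, 69, 91, 54]
Place pivot at 5: [53, 24, 13, 33, 50, 54, 91, 69]

Partitioned: [53, 24, 13, 33, 50, 54, 91, 69]


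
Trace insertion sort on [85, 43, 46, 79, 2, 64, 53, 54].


Initial: [85, 43, 46, 79, 2, 64, 53, 54]
Insert 43: [43, 85, 46, 79, 2, 64, 53, 54]
Insert 46: [43, 46, 85, 79, 2, 64, 53, 54]
Insert 79: [43, 46, 79, 85, 2, 64, 53, 54]
Insert 2: [2, 43, 46, 79, 85, 64, 53, 54]
Insert 64: [2, 43, 46, 64, 79, 85, 53, 54]
Insert 53: [2, 43, 46, 53, 64, 79, 85, 54]
Insert 54: [2, 43, 46, 53, 54, 64, 79, 85]

Sorted: [2, 43, 46, 53, 54, 64, 79, 85]


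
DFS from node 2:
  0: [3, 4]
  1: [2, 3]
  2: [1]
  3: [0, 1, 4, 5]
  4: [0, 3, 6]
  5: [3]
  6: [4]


Visit 2, push [1]
Visit 1, push [3]
Visit 3, push [5, 4, 0]
Visit 0, push [4]
Visit 4, push [6]
Visit 6, push []
Visit 5, push []

DFS order: [2, 1, 3, 0, 4, 6, 5]


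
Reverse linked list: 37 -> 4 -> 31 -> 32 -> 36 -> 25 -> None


Step 1: curr=37, set curr.next=prev(None) | reversed so far: 37
Step 2: curr=4, set curr.next=prev(37) | reversed so far: 4 -> 37
Step 3: curr=31, set curr.next=prev(4) | reversed so far: 31 -> 4 -> 37
Step 4: curr=32, set curr.next=prev(31) | reversed so far: 32 -> 31 -> 4 -> 37
Step 5: curr=36, set curr.next=prev(32) | reversed so far: 36 -> 32 -> 31 -> 4 -> 37
Step 6: curr=25, set curr.next=prev(36) | reversed so far: 25 -> 36 -> 32 -> 31 -> 4 -> 37

25 -> 36 -> 32 -> 31 -> 4 -> 37 -> None


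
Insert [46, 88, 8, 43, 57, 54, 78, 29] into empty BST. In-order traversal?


Insert 46: root
Insert 88: R from 46
Insert 8: L from 46
Insert 43: L from 46 -> R from 8
Insert 57: R from 46 -> L from 88
Insert 54: R from 46 -> L from 88 -> L from 57
Insert 78: R from 46 -> L from 88 -> R from 57
Insert 29: L from 46 -> R from 8 -> L from 43

In-order: [8, 29, 43, 46, 54, 57, 78, 88]


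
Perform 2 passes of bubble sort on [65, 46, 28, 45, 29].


Initial: [65, 46, 28, 45, 29]
Pass 1: [46, 28, 45, 29, 65] (4 swaps)
Pass 2: [28, 45, 29, 46, 65] (3 swaps)

After 2 passes: [28, 45, 29, 46, 65]


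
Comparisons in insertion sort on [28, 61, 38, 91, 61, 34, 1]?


Algorithm: insertion sort
Input: [28, 61, 38, 91, 61, 34, 1]
Sorted: [1, 28, 34, 38, 61, 61, 91]

17


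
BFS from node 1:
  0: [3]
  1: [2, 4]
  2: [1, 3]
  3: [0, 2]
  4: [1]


Visit 1, enqueue [2, 4]
Visit 2, enqueue [3]
Visit 4, enqueue []
Visit 3, enqueue [0]
Visit 0, enqueue []

BFS order: [1, 2, 4, 3, 0]


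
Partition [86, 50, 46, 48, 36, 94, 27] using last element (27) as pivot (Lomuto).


Pivot: 27
Place pivot at 0: [27, 50, 46, 48, 36, 94, 86]

Partitioned: [27, 50, 46, 48, 36, 94, 86]


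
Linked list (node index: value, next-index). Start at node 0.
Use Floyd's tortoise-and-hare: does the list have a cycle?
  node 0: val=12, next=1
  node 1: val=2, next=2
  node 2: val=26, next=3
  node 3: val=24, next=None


Floyd's tortoise (slow, +1) and hare (fast, +2):
  init: slow=0, fast=0
  step 1: slow=1, fast=2
  step 2: fast 2->3->None, no cycle

Cycle: no


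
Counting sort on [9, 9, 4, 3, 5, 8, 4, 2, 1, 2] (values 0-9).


Input: [9, 9, 4, 3, 5, 8, 4, 2, 1, 2]
Counts: [0, 1, 2, 1, 2, 1, 0, 0, 1, 2]

Sorted: [1, 2, 2, 3, 4, 4, 5, 8, 9, 9]


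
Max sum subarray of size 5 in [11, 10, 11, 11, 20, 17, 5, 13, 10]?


[0:5]: 63
[1:6]: 69
[2:7]: 64
[3:8]: 66
[4:9]: 65

Max: 69 at [1:6]


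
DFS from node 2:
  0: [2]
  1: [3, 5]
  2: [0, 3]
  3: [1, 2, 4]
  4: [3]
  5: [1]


Visit 2, push [3, 0]
Visit 0, push []
Visit 3, push [4, 1]
Visit 1, push [5]
Visit 5, push []
Visit 4, push []

DFS order: [2, 0, 3, 1, 5, 4]


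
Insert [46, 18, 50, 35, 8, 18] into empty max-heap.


Insert 46: [46]
Insert 18: [46, 18]
Insert 50: [50, 18, 46]
Insert 35: [50, 35, 46, 18]
Insert 8: [50, 35, 46, 18, 8]
Insert 18: [50, 35, 46, 18, 8, 18]

Final heap: [50, 35, 46, 18, 8, 18]


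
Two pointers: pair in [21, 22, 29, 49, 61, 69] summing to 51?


lo=0(21)+hi=5(69)=90
lo=0(21)+hi=4(61)=82
lo=0(21)+hi=3(49)=70
lo=0(21)+hi=2(29)=50
lo=1(22)+hi=2(29)=51

Yes: 22+29=51


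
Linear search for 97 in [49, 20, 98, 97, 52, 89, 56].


i=0: 49!=97
i=1: 20!=97
i=2: 98!=97
i=3: 97==97 found!

Found at 3, 4 comps


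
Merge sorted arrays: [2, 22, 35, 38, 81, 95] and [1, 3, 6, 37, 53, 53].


Take 1 from B
Take 2 from A
Take 3 from B
Take 6 from B
Take 22 from A
Take 35 from A
Take 37 from B
Take 38 from A
Take 53 from B
Take 53 from B

Merged: [1, 2, 3, 6, 22, 35, 37, 38, 53, 53, 81, 95]


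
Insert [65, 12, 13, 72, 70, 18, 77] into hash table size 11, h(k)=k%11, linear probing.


Insert 65: h=10 -> slot 10
Insert 12: h=1 -> slot 1
Insert 13: h=2 -> slot 2
Insert 72: h=6 -> slot 6
Insert 70: h=4 -> slot 4
Insert 18: h=7 -> slot 7
Insert 77: h=0 -> slot 0

Table: [77, 12, 13, None, 70, None, 72, 18, None, None, 65]


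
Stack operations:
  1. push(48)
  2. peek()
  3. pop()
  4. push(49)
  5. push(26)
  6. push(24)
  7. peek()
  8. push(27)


push(48) -> [48]
peek()->48
pop()->48, []
push(49) -> [49]
push(26) -> [49, 26]
push(24) -> [49, 26, 24]
peek()->24
push(27) -> [49, 26, 24, 27]

Final stack: [49, 26, 24, 27]


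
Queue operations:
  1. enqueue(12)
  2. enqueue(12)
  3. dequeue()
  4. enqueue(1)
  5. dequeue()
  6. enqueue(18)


enqueue(12) -> [12]
enqueue(12) -> [12, 12]
dequeue()->12, [12]
enqueue(1) -> [12, 1]
dequeue()->12, [1]
enqueue(18) -> [1, 18]

Final queue: [1, 18]


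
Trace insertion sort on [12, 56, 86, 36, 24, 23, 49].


Initial: [12, 56, 86, 36, 24, 23, 49]
Insert 56: [12, 56, 86, 36, 24, 23, 49]
Insert 86: [12, 56, 86, 36, 24, 23, 49]
Insert 36: [12, 36, 56, 86, 24, 23, 49]
Insert 24: [12, 24, 36, 56, 86, 23, 49]
Insert 23: [12, 23, 24, 36, 56, 86, 49]
Insert 49: [12, 23, 24, 36, 49, 56, 86]

Sorted: [12, 23, 24, 36, 49, 56, 86]


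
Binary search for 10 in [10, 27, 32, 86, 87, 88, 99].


Step 1: lo=0, hi=6, mid=3, val=86
Step 2: lo=0, hi=2, mid=1, val=27
Step 3: lo=0, hi=0, mid=0, val=10

Found at index 0


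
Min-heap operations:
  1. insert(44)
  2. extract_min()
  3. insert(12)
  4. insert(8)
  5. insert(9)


insert(44) -> [44]
extract_min()->44, []
insert(12) -> [12]
insert(8) -> [8, 12]
insert(9) -> [8, 12, 9]

Final heap: [8, 12, 9]


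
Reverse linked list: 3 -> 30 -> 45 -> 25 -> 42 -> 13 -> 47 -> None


Step 1: curr=3, set curr.next=prev(None) | reversed so far: 3
Step 2: curr=30, set curr.next=prev(3) | reversed so far: 30 -> 3
Step 3: curr=45, set curr.next=prev(30) | reversed so far: 45 -> 30 -> 3
Step 4: curr=25, set curr.next=prev(45) | reversed so far: 25 -> 45 -> 30 -> 3
Step 5: curr=42, set curr.next=prev(25) | reversed so far: 42 -> 25 -> 45 -> 30 -> 3
Step 6: curr=13, set curr.next=prev(42) | reversed so far: 13 -> 42 -> 25 -> 45 -> 30 -> 3
Step 7: curr=47, set curr.next=prev(13) | reversed so far: 47 -> 13 -> 42 -> 25 -> 45 -> 30 -> 3

47 -> 13 -> 42 -> 25 -> 45 -> 30 -> 3 -> None


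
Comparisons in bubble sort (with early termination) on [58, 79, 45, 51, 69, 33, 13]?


Algorithm: bubble sort (with early termination)
Input: [58, 79, 45, 51, 69, 33, 13]
Sorted: [13, 33, 45, 51, 58, 69, 79]

21


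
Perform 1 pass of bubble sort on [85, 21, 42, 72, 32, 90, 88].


Initial: [85, 21, 42, 72, 32, 90, 88]
Pass 1: [21, 42, 72, 32, 85, 88, 90] (5 swaps)

After 1 pass: [21, 42, 72, 32, 85, 88, 90]


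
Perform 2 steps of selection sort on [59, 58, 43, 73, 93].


Initial: [59, 58, 43, 73, 93]
Step 1: min=43 at 2
  Swap: [43, 58, 59, 73, 93]
Step 2: min=58 at 1
  Swap: [43, 58, 59, 73, 93]

After 2 steps: [43, 58, 59, 73, 93]


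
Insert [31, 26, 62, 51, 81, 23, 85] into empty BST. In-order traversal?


Insert 31: root
Insert 26: L from 31
Insert 62: R from 31
Insert 51: R from 31 -> L from 62
Insert 81: R from 31 -> R from 62
Insert 23: L from 31 -> L from 26
Insert 85: R from 31 -> R from 62 -> R from 81

In-order: [23, 26, 31, 51, 62, 81, 85]


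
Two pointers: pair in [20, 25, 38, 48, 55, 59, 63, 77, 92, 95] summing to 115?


lo=0(20)+hi=9(95)=115

Yes: 20+95=115


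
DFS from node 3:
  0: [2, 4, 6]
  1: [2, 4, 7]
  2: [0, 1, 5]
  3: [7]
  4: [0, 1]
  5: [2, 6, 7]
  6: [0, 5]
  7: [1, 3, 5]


Visit 3, push [7]
Visit 7, push [5, 1]
Visit 1, push [4, 2]
Visit 2, push [5, 0]
Visit 0, push [6, 4]
Visit 4, push []
Visit 6, push [5]
Visit 5, push []

DFS order: [3, 7, 1, 2, 0, 4, 6, 5]


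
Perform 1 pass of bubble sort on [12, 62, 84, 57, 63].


Initial: [12, 62, 84, 57, 63]
Pass 1: [12, 62, 57, 63, 84] (2 swaps)

After 1 pass: [12, 62, 57, 63, 84]


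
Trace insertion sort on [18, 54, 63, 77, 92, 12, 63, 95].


Initial: [18, 54, 63, 77, 92, 12, 63, 95]
Insert 54: [18, 54, 63, 77, 92, 12, 63, 95]
Insert 63: [18, 54, 63, 77, 92, 12, 63, 95]
Insert 77: [18, 54, 63, 77, 92, 12, 63, 95]
Insert 92: [18, 54, 63, 77, 92, 12, 63, 95]
Insert 12: [12, 18, 54, 63, 77, 92, 63, 95]
Insert 63: [12, 18, 54, 63, 63, 77, 92, 95]
Insert 95: [12, 18, 54, 63, 63, 77, 92, 95]

Sorted: [12, 18, 54, 63, 63, 77, 92, 95]


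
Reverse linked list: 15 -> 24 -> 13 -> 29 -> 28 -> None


Step 1: curr=15, set curr.next=prev(None) | reversed so far: 15
Step 2: curr=24, set curr.next=prev(15) | reversed so far: 24 -> 15
Step 3: curr=13, set curr.next=prev(24) | reversed so far: 13 -> 24 -> 15
Step 4: curr=29, set curr.next=prev(13) | reversed so far: 29 -> 13 -> 24 -> 15
Step 5: curr=28, set curr.next=prev(29) | reversed so far: 28 -> 29 -> 13 -> 24 -> 15

28 -> 29 -> 13 -> 24 -> 15 -> None


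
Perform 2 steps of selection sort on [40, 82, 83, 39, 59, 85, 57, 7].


Initial: [40, 82, 83, 39, 59, 85, 57, 7]
Step 1: min=7 at 7
  Swap: [7, 82, 83, 39, 59, 85, 57, 40]
Step 2: min=39 at 3
  Swap: [7, 39, 83, 82, 59, 85, 57, 40]

After 2 steps: [7, 39, 83, 82, 59, 85, 57, 40]


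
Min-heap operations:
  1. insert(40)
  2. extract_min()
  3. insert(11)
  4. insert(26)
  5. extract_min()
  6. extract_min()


insert(40) -> [40]
extract_min()->40, []
insert(11) -> [11]
insert(26) -> [11, 26]
extract_min()->11, [26]
extract_min()->26, []

Final heap: []


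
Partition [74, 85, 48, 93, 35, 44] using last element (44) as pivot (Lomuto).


Pivot: 44
  35 <= 44: swap -> [35, 85, 48, 93, 74, 44]
Place pivot at 1: [35, 44, 48, 93, 74, 85]

Partitioned: [35, 44, 48, 93, 74, 85]


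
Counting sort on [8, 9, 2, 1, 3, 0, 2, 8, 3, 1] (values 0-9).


Input: [8, 9, 2, 1, 3, 0, 2, 8, 3, 1]
Counts: [1, 2, 2, 2, 0, 0, 0, 0, 2, 1]

Sorted: [0, 1, 1, 2, 2, 3, 3, 8, 8, 9]


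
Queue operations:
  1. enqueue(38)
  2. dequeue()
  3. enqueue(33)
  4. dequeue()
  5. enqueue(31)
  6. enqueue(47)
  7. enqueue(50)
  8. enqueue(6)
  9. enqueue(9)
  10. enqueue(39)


enqueue(38) -> [38]
dequeue()->38, []
enqueue(33) -> [33]
dequeue()->33, []
enqueue(31) -> [31]
enqueue(47) -> [31, 47]
enqueue(50) -> [31, 47, 50]
enqueue(6) -> [31, 47, 50, 6]
enqueue(9) -> [31, 47, 50, 6, 9]
enqueue(39) -> [31, 47, 50, 6, 9, 39]

Final queue: [31, 47, 50, 6, 9, 39]


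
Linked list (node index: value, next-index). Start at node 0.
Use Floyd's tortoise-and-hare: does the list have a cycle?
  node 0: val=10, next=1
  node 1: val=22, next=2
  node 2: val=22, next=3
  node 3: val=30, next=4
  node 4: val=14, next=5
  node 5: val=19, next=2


Floyd's tortoise (slow, +1) and hare (fast, +2):
  init: slow=0, fast=0
  step 1: slow=1, fast=2
  step 2: slow=2, fast=4
  step 3: slow=3, fast=2
  step 4: slow=4, fast=4
  slow == fast at node 4: cycle detected

Cycle: yes


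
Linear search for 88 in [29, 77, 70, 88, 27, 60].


i=0: 29!=88
i=1: 77!=88
i=2: 70!=88
i=3: 88==88 found!

Found at 3, 4 comps


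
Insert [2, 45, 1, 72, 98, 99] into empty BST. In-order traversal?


Insert 2: root
Insert 45: R from 2
Insert 1: L from 2
Insert 72: R from 2 -> R from 45
Insert 98: R from 2 -> R from 45 -> R from 72
Insert 99: R from 2 -> R from 45 -> R from 72 -> R from 98

In-order: [1, 2, 45, 72, 98, 99]


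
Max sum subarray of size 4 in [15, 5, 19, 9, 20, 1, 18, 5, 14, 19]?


[0:4]: 48
[1:5]: 53
[2:6]: 49
[3:7]: 48
[4:8]: 44
[5:9]: 38
[6:10]: 56

Max: 56 at [6:10]


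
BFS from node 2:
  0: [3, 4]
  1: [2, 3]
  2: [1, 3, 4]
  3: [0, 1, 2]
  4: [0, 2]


Visit 2, enqueue [1, 3, 4]
Visit 1, enqueue []
Visit 3, enqueue [0]
Visit 4, enqueue []
Visit 0, enqueue []

BFS order: [2, 1, 3, 4, 0]


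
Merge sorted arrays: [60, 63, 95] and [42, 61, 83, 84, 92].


Take 42 from B
Take 60 from A
Take 61 from B
Take 63 from A
Take 83 from B
Take 84 from B
Take 92 from B

Merged: [42, 60, 61, 63, 83, 84, 92, 95]


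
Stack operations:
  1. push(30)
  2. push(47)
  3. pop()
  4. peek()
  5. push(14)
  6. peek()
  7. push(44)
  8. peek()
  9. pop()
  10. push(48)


push(30) -> [30]
push(47) -> [30, 47]
pop()->47, [30]
peek()->30
push(14) -> [30, 14]
peek()->14
push(44) -> [30, 14, 44]
peek()->44
pop()->44, [30, 14]
push(48) -> [30, 14, 48]

Final stack: [30, 14, 48]


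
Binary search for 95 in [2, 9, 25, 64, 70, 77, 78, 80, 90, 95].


Step 1: lo=0, hi=9, mid=4, val=70
Step 2: lo=5, hi=9, mid=7, val=80
Step 3: lo=8, hi=9, mid=8, val=90
Step 4: lo=9, hi=9, mid=9, val=95

Found at index 9


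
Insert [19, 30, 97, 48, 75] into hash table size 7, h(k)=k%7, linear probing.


Insert 19: h=5 -> slot 5
Insert 30: h=2 -> slot 2
Insert 97: h=6 -> slot 6
Insert 48: h=6, 1 probes -> slot 0
Insert 75: h=5, 3 probes -> slot 1

Table: [48, 75, 30, None, None, 19, 97]


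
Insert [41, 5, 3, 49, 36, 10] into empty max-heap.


Insert 41: [41]
Insert 5: [41, 5]
Insert 3: [41, 5, 3]
Insert 49: [49, 41, 3, 5]
Insert 36: [49, 41, 3, 5, 36]
Insert 10: [49, 41, 10, 5, 36, 3]

Final heap: [49, 41, 10, 5, 36, 3]


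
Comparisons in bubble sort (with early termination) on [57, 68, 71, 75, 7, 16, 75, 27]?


Algorithm: bubble sort (with early termination)
Input: [57, 68, 71, 75, 7, 16, 75, 27]
Sorted: [7, 16, 27, 57, 68, 71, 75, 75]

27


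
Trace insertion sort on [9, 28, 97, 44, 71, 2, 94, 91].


Initial: [9, 28, 97, 44, 71, 2, 94, 91]
Insert 28: [9, 28, 97, 44, 71, 2, 94, 91]
Insert 97: [9, 28, 97, 44, 71, 2, 94, 91]
Insert 44: [9, 28, 44, 97, 71, 2, 94, 91]
Insert 71: [9, 28, 44, 71, 97, 2, 94, 91]
Insert 2: [2, 9, 28, 44, 71, 97, 94, 91]
Insert 94: [2, 9, 28, 44, 71, 94, 97, 91]
Insert 91: [2, 9, 28, 44, 71, 91, 94, 97]

Sorted: [2, 9, 28, 44, 71, 91, 94, 97]


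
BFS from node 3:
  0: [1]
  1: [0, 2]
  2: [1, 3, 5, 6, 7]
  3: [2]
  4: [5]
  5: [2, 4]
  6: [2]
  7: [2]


Visit 3, enqueue [2]
Visit 2, enqueue [1, 5, 6, 7]
Visit 1, enqueue [0]
Visit 5, enqueue [4]
Visit 6, enqueue []
Visit 7, enqueue []
Visit 0, enqueue []
Visit 4, enqueue []

BFS order: [3, 2, 1, 5, 6, 7, 0, 4]


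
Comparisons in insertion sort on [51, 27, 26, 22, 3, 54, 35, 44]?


Algorithm: insertion sort
Input: [51, 27, 26, 22, 3, 54, 35, 44]
Sorted: [3, 22, 26, 27, 35, 44, 51, 54]

17


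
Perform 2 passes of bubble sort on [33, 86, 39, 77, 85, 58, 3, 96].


Initial: [33, 86, 39, 77, 85, 58, 3, 96]
Pass 1: [33, 39, 77, 85, 58, 3, 86, 96] (5 swaps)
Pass 2: [33, 39, 77, 58, 3, 85, 86, 96] (2 swaps)

After 2 passes: [33, 39, 77, 58, 3, 85, 86, 96]


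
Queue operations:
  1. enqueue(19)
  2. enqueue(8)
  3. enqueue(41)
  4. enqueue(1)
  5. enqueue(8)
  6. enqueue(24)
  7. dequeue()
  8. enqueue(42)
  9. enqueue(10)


enqueue(19) -> [19]
enqueue(8) -> [19, 8]
enqueue(41) -> [19, 8, 41]
enqueue(1) -> [19, 8, 41, 1]
enqueue(8) -> [19, 8, 41, 1, 8]
enqueue(24) -> [19, 8, 41, 1, 8, 24]
dequeue()->19, [8, 41, 1, 8, 24]
enqueue(42) -> [8, 41, 1, 8, 24, 42]
enqueue(10) -> [8, 41, 1, 8, 24, 42, 10]

Final queue: [8, 41, 1, 8, 24, 42, 10]


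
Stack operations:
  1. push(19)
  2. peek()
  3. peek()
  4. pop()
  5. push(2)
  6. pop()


push(19) -> [19]
peek()->19
peek()->19
pop()->19, []
push(2) -> [2]
pop()->2, []

Final stack: []


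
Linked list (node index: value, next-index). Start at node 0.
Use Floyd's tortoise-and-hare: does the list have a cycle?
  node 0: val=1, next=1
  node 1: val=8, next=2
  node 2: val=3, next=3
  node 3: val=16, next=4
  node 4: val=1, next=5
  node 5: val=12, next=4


Floyd's tortoise (slow, +1) and hare (fast, +2):
  init: slow=0, fast=0
  step 1: slow=1, fast=2
  step 2: slow=2, fast=4
  step 3: slow=3, fast=4
  step 4: slow=4, fast=4
  slow == fast at node 4: cycle detected

Cycle: yes


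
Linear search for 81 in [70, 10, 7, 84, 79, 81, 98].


i=0: 70!=81
i=1: 10!=81
i=2: 7!=81
i=3: 84!=81
i=4: 79!=81
i=5: 81==81 found!

Found at 5, 6 comps


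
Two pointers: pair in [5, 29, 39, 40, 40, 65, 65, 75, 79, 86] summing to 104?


lo=0(5)+hi=9(86)=91
lo=1(29)+hi=9(86)=115
lo=1(29)+hi=8(79)=108
lo=1(29)+hi=7(75)=104

Yes: 29+75=104


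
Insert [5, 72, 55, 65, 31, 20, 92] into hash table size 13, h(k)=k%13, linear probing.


Insert 5: h=5 -> slot 5
Insert 72: h=7 -> slot 7
Insert 55: h=3 -> slot 3
Insert 65: h=0 -> slot 0
Insert 31: h=5, 1 probes -> slot 6
Insert 20: h=7, 1 probes -> slot 8
Insert 92: h=1 -> slot 1

Table: [65, 92, None, 55, None, 5, 31, 72, 20, None, None, None, None]


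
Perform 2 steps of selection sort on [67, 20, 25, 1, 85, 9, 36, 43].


Initial: [67, 20, 25, 1, 85, 9, 36, 43]
Step 1: min=1 at 3
  Swap: [1, 20, 25, 67, 85, 9, 36, 43]
Step 2: min=9 at 5
  Swap: [1, 9, 25, 67, 85, 20, 36, 43]

After 2 steps: [1, 9, 25, 67, 85, 20, 36, 43]


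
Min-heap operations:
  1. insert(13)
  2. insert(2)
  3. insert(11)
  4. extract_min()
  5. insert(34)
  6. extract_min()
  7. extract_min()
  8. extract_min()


insert(13) -> [13]
insert(2) -> [2, 13]
insert(11) -> [2, 13, 11]
extract_min()->2, [11, 13]
insert(34) -> [11, 13, 34]
extract_min()->11, [13, 34]
extract_min()->13, [34]
extract_min()->34, []

Final heap: []


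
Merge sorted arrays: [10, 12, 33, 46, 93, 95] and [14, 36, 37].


Take 10 from A
Take 12 from A
Take 14 from B
Take 33 from A
Take 36 from B
Take 37 from B

Merged: [10, 12, 14, 33, 36, 37, 46, 93, 95]


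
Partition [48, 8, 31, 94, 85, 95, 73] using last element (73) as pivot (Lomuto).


Pivot: 73
  48 <= 73: advance i (no swap)
  8 <= 73: advance i (no swap)
  31 <= 73: advance i (no swap)
Place pivot at 3: [48, 8, 31, 73, 85, 95, 94]

Partitioned: [48, 8, 31, 73, 85, 95, 94]


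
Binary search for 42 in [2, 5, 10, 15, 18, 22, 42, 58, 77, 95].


Step 1: lo=0, hi=9, mid=4, val=18
Step 2: lo=5, hi=9, mid=7, val=58
Step 3: lo=5, hi=6, mid=5, val=22
Step 4: lo=6, hi=6, mid=6, val=42

Found at index 6


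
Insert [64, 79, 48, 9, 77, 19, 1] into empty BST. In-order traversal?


Insert 64: root
Insert 79: R from 64
Insert 48: L from 64
Insert 9: L from 64 -> L from 48
Insert 77: R from 64 -> L from 79
Insert 19: L from 64 -> L from 48 -> R from 9
Insert 1: L from 64 -> L from 48 -> L from 9

In-order: [1, 9, 19, 48, 64, 77, 79]


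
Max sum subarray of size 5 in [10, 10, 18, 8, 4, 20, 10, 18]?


[0:5]: 50
[1:6]: 60
[2:7]: 60
[3:8]: 60

Max: 60 at [1:6]


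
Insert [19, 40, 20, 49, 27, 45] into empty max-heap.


Insert 19: [19]
Insert 40: [40, 19]
Insert 20: [40, 19, 20]
Insert 49: [49, 40, 20, 19]
Insert 27: [49, 40, 20, 19, 27]
Insert 45: [49, 40, 45, 19, 27, 20]

Final heap: [49, 40, 45, 19, 27, 20]


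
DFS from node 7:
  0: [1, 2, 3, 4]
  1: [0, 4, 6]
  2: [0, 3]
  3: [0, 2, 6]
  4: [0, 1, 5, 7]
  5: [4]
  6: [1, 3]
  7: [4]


Visit 7, push [4]
Visit 4, push [5, 1, 0]
Visit 0, push [3, 2, 1]
Visit 1, push [6]
Visit 6, push [3]
Visit 3, push [2]
Visit 2, push []
Visit 5, push []

DFS order: [7, 4, 0, 1, 6, 3, 2, 5]


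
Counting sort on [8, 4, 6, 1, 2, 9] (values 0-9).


Input: [8, 4, 6, 1, 2, 9]
Counts: [0, 1, 1, 0, 1, 0, 1, 0, 1, 1]

Sorted: [1, 2, 4, 6, 8, 9]


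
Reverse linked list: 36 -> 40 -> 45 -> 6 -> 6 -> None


Step 1: curr=36, set curr.next=prev(None) | reversed so far: 36
Step 2: curr=40, set curr.next=prev(36) | reversed so far: 40 -> 36
Step 3: curr=45, set curr.next=prev(40) | reversed so far: 45 -> 40 -> 36
Step 4: curr=6, set curr.next=prev(45) | reversed so far: 6 -> 45 -> 40 -> 36
Step 5: curr=6, set curr.next=prev(6) | reversed so far: 6 -> 6 -> 45 -> 40 -> 36

6 -> 6 -> 45 -> 40 -> 36 -> None


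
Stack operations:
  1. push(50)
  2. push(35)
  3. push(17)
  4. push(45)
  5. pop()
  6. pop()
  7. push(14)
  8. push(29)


push(50) -> [50]
push(35) -> [50, 35]
push(17) -> [50, 35, 17]
push(45) -> [50, 35, 17, 45]
pop()->45, [50, 35, 17]
pop()->17, [50, 35]
push(14) -> [50, 35, 14]
push(29) -> [50, 35, 14, 29]

Final stack: [50, 35, 14, 29]


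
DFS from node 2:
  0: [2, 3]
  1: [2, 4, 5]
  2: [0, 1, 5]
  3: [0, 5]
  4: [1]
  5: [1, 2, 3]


Visit 2, push [5, 1, 0]
Visit 0, push [3]
Visit 3, push [5]
Visit 5, push [1]
Visit 1, push [4]
Visit 4, push []

DFS order: [2, 0, 3, 5, 1, 4]


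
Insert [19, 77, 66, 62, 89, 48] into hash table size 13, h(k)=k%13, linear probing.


Insert 19: h=6 -> slot 6
Insert 77: h=12 -> slot 12
Insert 66: h=1 -> slot 1
Insert 62: h=10 -> slot 10
Insert 89: h=11 -> slot 11
Insert 48: h=9 -> slot 9

Table: [None, 66, None, None, None, None, 19, None, None, 48, 62, 89, 77]


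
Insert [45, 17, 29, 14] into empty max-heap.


Insert 45: [45]
Insert 17: [45, 17]
Insert 29: [45, 17, 29]
Insert 14: [45, 17, 29, 14]

Final heap: [45, 17, 29, 14]


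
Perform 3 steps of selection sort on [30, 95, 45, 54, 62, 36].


Initial: [30, 95, 45, 54, 62, 36]
Step 1: min=30 at 0
  Swap: [30, 95, 45, 54, 62, 36]
Step 2: min=36 at 5
  Swap: [30, 36, 45, 54, 62, 95]
Step 3: min=45 at 2
  Swap: [30, 36, 45, 54, 62, 95]

After 3 steps: [30, 36, 45, 54, 62, 95]


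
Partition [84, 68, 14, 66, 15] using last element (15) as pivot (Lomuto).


Pivot: 15
  14 <= 15: swap -> [14, 68, 84, 66, 15]
Place pivot at 1: [14, 15, 84, 66, 68]

Partitioned: [14, 15, 84, 66, 68]


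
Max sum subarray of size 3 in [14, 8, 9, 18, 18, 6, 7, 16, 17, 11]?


[0:3]: 31
[1:4]: 35
[2:5]: 45
[3:6]: 42
[4:7]: 31
[5:8]: 29
[6:9]: 40
[7:10]: 44

Max: 45 at [2:5]


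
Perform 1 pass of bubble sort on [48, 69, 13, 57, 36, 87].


Initial: [48, 69, 13, 57, 36, 87]
Pass 1: [48, 13, 57, 36, 69, 87] (3 swaps)

After 1 pass: [48, 13, 57, 36, 69, 87]


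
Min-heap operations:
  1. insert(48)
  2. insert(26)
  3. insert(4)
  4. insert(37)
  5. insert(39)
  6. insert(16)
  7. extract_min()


insert(48) -> [48]
insert(26) -> [26, 48]
insert(4) -> [4, 48, 26]
insert(37) -> [4, 37, 26, 48]
insert(39) -> [4, 37, 26, 48, 39]
insert(16) -> [4, 37, 16, 48, 39, 26]
extract_min()->4, [16, 37, 26, 48, 39]

Final heap: [16, 37, 26, 48, 39]


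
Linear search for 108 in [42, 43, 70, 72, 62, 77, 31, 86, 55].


i=0: 42!=108
i=1: 43!=108
i=2: 70!=108
i=3: 72!=108
i=4: 62!=108
i=5: 77!=108
i=6: 31!=108
i=7: 86!=108
i=8: 55!=108

Not found, 9 comps


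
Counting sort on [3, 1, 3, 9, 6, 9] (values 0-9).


Input: [3, 1, 3, 9, 6, 9]
Counts: [0, 1, 0, 2, 0, 0, 1, 0, 0, 2]

Sorted: [1, 3, 3, 6, 9, 9]


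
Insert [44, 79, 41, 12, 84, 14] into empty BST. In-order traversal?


Insert 44: root
Insert 79: R from 44
Insert 41: L from 44
Insert 12: L from 44 -> L from 41
Insert 84: R from 44 -> R from 79
Insert 14: L from 44 -> L from 41 -> R from 12

In-order: [12, 14, 41, 44, 79, 84]


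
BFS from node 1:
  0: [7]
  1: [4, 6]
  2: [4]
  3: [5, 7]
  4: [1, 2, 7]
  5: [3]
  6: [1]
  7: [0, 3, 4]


Visit 1, enqueue [4, 6]
Visit 4, enqueue [2, 7]
Visit 6, enqueue []
Visit 2, enqueue []
Visit 7, enqueue [0, 3]
Visit 0, enqueue []
Visit 3, enqueue [5]
Visit 5, enqueue []

BFS order: [1, 4, 6, 2, 7, 0, 3, 5]


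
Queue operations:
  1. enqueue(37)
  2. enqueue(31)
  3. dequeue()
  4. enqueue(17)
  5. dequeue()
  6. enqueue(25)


enqueue(37) -> [37]
enqueue(31) -> [37, 31]
dequeue()->37, [31]
enqueue(17) -> [31, 17]
dequeue()->31, [17]
enqueue(25) -> [17, 25]

Final queue: [17, 25]


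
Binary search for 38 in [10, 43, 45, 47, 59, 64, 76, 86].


Step 1: lo=0, hi=7, mid=3, val=47
Step 2: lo=0, hi=2, mid=1, val=43
Step 3: lo=0, hi=0, mid=0, val=10

Not found


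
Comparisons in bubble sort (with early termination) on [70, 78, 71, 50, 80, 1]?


Algorithm: bubble sort (with early termination)
Input: [70, 78, 71, 50, 80, 1]
Sorted: [1, 50, 70, 71, 78, 80]

15


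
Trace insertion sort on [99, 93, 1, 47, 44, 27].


Initial: [99, 93, 1, 47, 44, 27]
Insert 93: [93, 99, 1, 47, 44, 27]
Insert 1: [1, 93, 99, 47, 44, 27]
Insert 47: [1, 47, 93, 99, 44, 27]
Insert 44: [1, 44, 47, 93, 99, 27]
Insert 27: [1, 27, 44, 47, 93, 99]

Sorted: [1, 27, 44, 47, 93, 99]


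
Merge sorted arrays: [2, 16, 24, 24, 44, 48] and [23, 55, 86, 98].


Take 2 from A
Take 16 from A
Take 23 from B
Take 24 from A
Take 24 from A
Take 44 from A
Take 48 from A

Merged: [2, 16, 23, 24, 24, 44, 48, 55, 86, 98]


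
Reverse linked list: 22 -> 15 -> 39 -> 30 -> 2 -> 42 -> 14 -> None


Step 1: curr=22, set curr.next=prev(None) | reversed so far: 22
Step 2: curr=15, set curr.next=prev(22) | reversed so far: 15 -> 22
Step 3: curr=39, set curr.next=prev(15) | reversed so far: 39 -> 15 -> 22
Step 4: curr=30, set curr.next=prev(39) | reversed so far: 30 -> 39 -> 15 -> 22
Step 5: curr=2, set curr.next=prev(30) | reversed so far: 2 -> 30 -> 39 -> 15 -> 22
Step 6: curr=42, set curr.next=prev(2) | reversed so far: 42 -> 2 -> 30 -> 39 -> 15 -> 22
Step 7: curr=14, set curr.next=prev(42) | reversed so far: 14 -> 42 -> 2 -> 30 -> 39 -> 15 -> 22

14 -> 42 -> 2 -> 30 -> 39 -> 15 -> 22 -> None
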